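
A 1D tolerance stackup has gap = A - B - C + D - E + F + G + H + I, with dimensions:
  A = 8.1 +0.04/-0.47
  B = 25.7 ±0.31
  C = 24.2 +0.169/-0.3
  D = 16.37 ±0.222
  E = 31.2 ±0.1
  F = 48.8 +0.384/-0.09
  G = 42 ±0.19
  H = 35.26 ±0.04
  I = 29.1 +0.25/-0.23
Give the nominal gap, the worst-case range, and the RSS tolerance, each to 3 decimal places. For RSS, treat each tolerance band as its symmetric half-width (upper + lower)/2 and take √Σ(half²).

nominal=98.530 wc=[96.709,100.366] rss=0.653

Stack each dimension's contribution:
  +A: nom +8.100 → Σnom=8.100; wc +0.040/-0.470 → slack +0.040/-0.470; half-tol=0.255, Σhalf²=0.065025
  -B: nom -25.700 → Σnom=-17.600; wc +0.310/-0.310 → slack +0.350/-0.780; half-tol=0.310, Σhalf²=0.161125
  -C: nom -24.200 → Σnom=-41.800; wc +0.300/-0.169 → slack +0.650/-0.949; half-tol=0.234, Σhalf²=0.216115
  +D: nom +16.370 → Σnom=-25.430; wc +0.222/-0.222 → slack +0.872/-1.171; half-tol=0.222, Σhalf²=0.265399
  -E: nom -31.200 → Σnom=-56.630; wc +0.100/-0.100 → slack +0.972/-1.271; half-tol=0.100, Σhalf²=0.275399
  +F: nom +48.800 → Σnom=-7.830; wc +0.384/-0.090 → slack +1.356/-1.361; half-tol=0.237, Σhalf²=0.331568
  +G: nom +42.000 → Σnom=34.170; wc +0.190/-0.190 → slack +1.546/-1.551; half-tol=0.190, Σhalf²=0.367668
  +H: nom +35.260 → Σnom=69.430; wc +0.040/-0.040 → slack +1.586/-1.591; half-tol=0.040, Σhalf²=0.369268
  +I: nom +29.100 → Σnom=98.530; wc +0.250/-0.230 → slack +1.836/-1.821; half-tol=0.240, Σhalf²=0.426868
Nominal = 98.530. Worst-case = [98.530 - 1.821, 98.530 + 1.836] = [96.709, 100.366]. RSS = √0.426868 = 0.653.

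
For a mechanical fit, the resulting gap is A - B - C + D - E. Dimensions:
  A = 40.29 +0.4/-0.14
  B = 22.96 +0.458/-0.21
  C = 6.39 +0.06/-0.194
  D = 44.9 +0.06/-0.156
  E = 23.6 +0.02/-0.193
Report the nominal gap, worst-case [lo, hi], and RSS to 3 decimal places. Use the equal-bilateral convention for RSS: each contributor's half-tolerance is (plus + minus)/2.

Stack each dimension's contribution:
  +A: nom +40.290 → Σnom=40.290; wc +0.400/-0.140 → slack +0.400/-0.140; half-tol=0.270, Σhalf²=0.072900
  -B: nom -22.960 → Σnom=17.330; wc +0.210/-0.458 → slack +0.610/-0.598; half-tol=0.334, Σhalf²=0.184456
  -C: nom -6.390 → Σnom=10.940; wc +0.194/-0.060 → slack +0.804/-0.658; half-tol=0.127, Σhalf²=0.200585
  +D: nom +44.900 → Σnom=55.840; wc +0.060/-0.156 → slack +0.864/-0.814; half-tol=0.108, Σhalf²=0.212249
  -E: nom -23.600 → Σnom=32.240; wc +0.193/-0.020 → slack +1.057/-0.834; half-tol=0.106, Σhalf²=0.223591
Nominal = 32.240. Worst-case = [32.240 - 0.834, 32.240 + 1.057] = [31.406, 33.297]. RSS = √0.223591 = 0.473.

nominal=32.240 wc=[31.406,33.297] rss=0.473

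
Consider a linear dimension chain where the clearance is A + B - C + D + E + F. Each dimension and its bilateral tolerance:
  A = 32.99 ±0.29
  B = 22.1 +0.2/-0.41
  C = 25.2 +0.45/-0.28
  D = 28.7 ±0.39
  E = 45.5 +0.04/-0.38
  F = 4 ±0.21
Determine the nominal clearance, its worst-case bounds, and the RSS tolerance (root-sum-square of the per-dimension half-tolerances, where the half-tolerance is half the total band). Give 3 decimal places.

Stack each dimension's contribution:
  +A: nom +32.990 → Σnom=32.990; wc +0.290/-0.290 → slack +0.290/-0.290; half-tol=0.290, Σhalf²=0.084100
  +B: nom +22.100 → Σnom=55.090; wc +0.200/-0.410 → slack +0.490/-0.700; half-tol=0.305, Σhalf²=0.177125
  -C: nom -25.200 → Σnom=29.890; wc +0.280/-0.450 → slack +0.770/-1.150; half-tol=0.365, Σhalf²=0.310350
  +D: nom +28.700 → Σnom=58.590; wc +0.390/-0.390 → slack +1.160/-1.540; half-tol=0.390, Σhalf²=0.462450
  +E: nom +45.500 → Σnom=104.090; wc +0.040/-0.380 → slack +1.200/-1.920; half-tol=0.210, Σhalf²=0.506550
  +F: nom +4.000 → Σnom=108.090; wc +0.210/-0.210 → slack +1.410/-2.130; half-tol=0.210, Σhalf²=0.550650
Nominal = 108.090. Worst-case = [108.090 - 2.130, 108.090 + 1.410] = [105.960, 109.500]. RSS = √0.550650 = 0.742.

nominal=108.090 wc=[105.960,109.500] rss=0.742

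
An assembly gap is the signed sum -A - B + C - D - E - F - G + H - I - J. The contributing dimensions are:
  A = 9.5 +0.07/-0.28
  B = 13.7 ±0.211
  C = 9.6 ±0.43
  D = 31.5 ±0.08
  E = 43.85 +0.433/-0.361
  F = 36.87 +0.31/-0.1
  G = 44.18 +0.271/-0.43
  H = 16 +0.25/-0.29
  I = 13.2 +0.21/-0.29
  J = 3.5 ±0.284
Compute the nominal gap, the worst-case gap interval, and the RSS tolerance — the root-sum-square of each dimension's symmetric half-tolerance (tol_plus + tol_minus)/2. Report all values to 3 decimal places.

nominal=-170.700 wc=[-173.289,-167.984] rss=0.897

Stack each dimension's contribution:
  -A: nom -9.500 → Σnom=-9.500; wc +0.280/-0.070 → slack +0.280/-0.070; half-tol=0.175, Σhalf²=0.030625
  -B: nom -13.700 → Σnom=-23.200; wc +0.211/-0.211 → slack +0.491/-0.281; half-tol=0.211, Σhalf²=0.075146
  +C: nom +9.600 → Σnom=-13.600; wc +0.430/-0.430 → slack +0.921/-0.711; half-tol=0.430, Σhalf²=0.260046
  -D: nom -31.500 → Σnom=-45.100; wc +0.080/-0.080 → slack +1.001/-0.791; half-tol=0.080, Σhalf²=0.266446
  -E: nom -43.850 → Σnom=-88.950; wc +0.361/-0.433 → slack +1.362/-1.224; half-tol=0.397, Σhalf²=0.424055
  -F: nom -36.870 → Σnom=-125.820; wc +0.100/-0.310 → slack +1.462/-1.534; half-tol=0.205, Σhalf²=0.466080
  -G: nom -44.180 → Σnom=-170.000; wc +0.430/-0.271 → slack +1.892/-1.805; half-tol=0.351, Σhalf²=0.588930
  +H: nom +16.000 → Σnom=-154.000; wc +0.250/-0.290 → slack +2.142/-2.095; half-tol=0.270, Σhalf²=0.661830
  -I: nom -13.200 → Σnom=-167.200; wc +0.290/-0.210 → slack +2.432/-2.305; half-tol=0.250, Σhalf²=0.724330
  -J: nom -3.500 → Σnom=-170.700; wc +0.284/-0.284 → slack +2.716/-2.589; half-tol=0.284, Σhalf²=0.804986
Nominal = -170.700. Worst-case = [-170.700 - 2.589, -170.700 + 2.716] = [-173.289, -167.984]. RSS = √0.804986 = 0.897.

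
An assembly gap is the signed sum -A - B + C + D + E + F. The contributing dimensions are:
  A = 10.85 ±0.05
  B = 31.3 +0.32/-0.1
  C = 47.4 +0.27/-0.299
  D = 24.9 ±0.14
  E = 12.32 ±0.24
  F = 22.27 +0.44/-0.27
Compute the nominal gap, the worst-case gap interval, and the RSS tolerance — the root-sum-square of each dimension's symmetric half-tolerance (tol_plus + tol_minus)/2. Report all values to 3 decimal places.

nominal=64.740 wc=[63.421,65.980] rss=0.575

Stack each dimension's contribution:
  -A: nom -10.850 → Σnom=-10.850; wc +0.050/-0.050 → slack +0.050/-0.050; half-tol=0.050, Σhalf²=0.002500
  -B: nom -31.300 → Σnom=-42.150; wc +0.100/-0.320 → slack +0.150/-0.370; half-tol=0.210, Σhalf²=0.046600
  +C: nom +47.400 → Σnom=5.250; wc +0.270/-0.299 → slack +0.420/-0.669; half-tol=0.284, Σhalf²=0.127540
  +D: nom +24.900 → Σnom=30.150; wc +0.140/-0.140 → slack +0.560/-0.809; half-tol=0.140, Σhalf²=0.147140
  +E: nom +12.320 → Σnom=42.470; wc +0.240/-0.240 → slack +0.800/-1.049; half-tol=0.240, Σhalf²=0.204740
  +F: nom +22.270 → Σnom=64.740; wc +0.440/-0.270 → slack +1.240/-1.319; half-tol=0.355, Σhalf²=0.330765
Nominal = 64.740. Worst-case = [64.740 - 1.319, 64.740 + 1.240] = [63.421, 65.980]. RSS = √0.330765 = 0.575.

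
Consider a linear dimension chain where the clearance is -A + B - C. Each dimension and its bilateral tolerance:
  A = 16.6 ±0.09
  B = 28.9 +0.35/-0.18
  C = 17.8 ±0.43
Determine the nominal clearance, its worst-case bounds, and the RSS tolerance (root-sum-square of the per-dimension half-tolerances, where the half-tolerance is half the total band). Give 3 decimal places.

Stack each dimension's contribution:
  -A: nom -16.600 → Σnom=-16.600; wc +0.090/-0.090 → slack +0.090/-0.090; half-tol=0.090, Σhalf²=0.008100
  +B: nom +28.900 → Σnom=12.300; wc +0.350/-0.180 → slack +0.440/-0.270; half-tol=0.265, Σhalf²=0.078325
  -C: nom -17.800 → Σnom=-5.500; wc +0.430/-0.430 → slack +0.870/-0.700; half-tol=0.430, Σhalf²=0.263225
Nominal = -5.500. Worst-case = [-5.500 - 0.700, -5.500 + 0.870] = [-6.200, -4.630]. RSS = √0.263225 = 0.513.

nominal=-5.500 wc=[-6.200,-4.630] rss=0.513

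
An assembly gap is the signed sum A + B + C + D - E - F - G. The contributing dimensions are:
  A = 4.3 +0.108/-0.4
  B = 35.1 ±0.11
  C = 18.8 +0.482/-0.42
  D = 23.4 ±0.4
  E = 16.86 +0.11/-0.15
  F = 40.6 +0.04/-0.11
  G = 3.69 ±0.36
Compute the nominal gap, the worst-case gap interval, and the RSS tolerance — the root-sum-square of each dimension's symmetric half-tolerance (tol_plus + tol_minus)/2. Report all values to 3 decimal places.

nominal=20.450 wc=[18.610,22.170] rss=0.770

Stack each dimension's contribution:
  +A: nom +4.300 → Σnom=4.300; wc +0.108/-0.400 → slack +0.108/-0.400; half-tol=0.254, Σhalf²=0.064516
  +B: nom +35.100 → Σnom=39.400; wc +0.110/-0.110 → slack +0.218/-0.510; half-tol=0.110, Σhalf²=0.076616
  +C: nom +18.800 → Σnom=58.200; wc +0.482/-0.420 → slack +0.700/-0.930; half-tol=0.451, Σhalf²=0.280017
  +D: nom +23.400 → Σnom=81.600; wc +0.400/-0.400 → slack +1.100/-1.330; half-tol=0.400, Σhalf²=0.440017
  -E: nom -16.860 → Σnom=64.740; wc +0.150/-0.110 → slack +1.250/-1.440; half-tol=0.130, Σhalf²=0.456917
  -F: nom -40.600 → Σnom=24.140; wc +0.110/-0.040 → slack +1.360/-1.480; half-tol=0.075, Σhalf²=0.462542
  -G: nom -3.690 → Σnom=20.450; wc +0.360/-0.360 → slack +1.720/-1.840; half-tol=0.360, Σhalf²=0.592142
Nominal = 20.450. Worst-case = [20.450 - 1.840, 20.450 + 1.720] = [18.610, 22.170]. RSS = √0.592142 = 0.770.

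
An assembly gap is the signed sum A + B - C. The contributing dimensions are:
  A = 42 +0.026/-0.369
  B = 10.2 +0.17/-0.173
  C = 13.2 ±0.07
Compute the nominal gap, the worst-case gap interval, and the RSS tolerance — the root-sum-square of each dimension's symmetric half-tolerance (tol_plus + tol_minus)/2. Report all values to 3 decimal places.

nominal=39.000 wc=[38.388,39.266] rss=0.271

Stack each dimension's contribution:
  +A: nom +42.000 → Σnom=42.000; wc +0.026/-0.369 → slack +0.026/-0.369; half-tol=0.198, Σhalf²=0.039006
  +B: nom +10.200 → Σnom=52.200; wc +0.170/-0.173 → slack +0.196/-0.542; half-tol=0.171, Σhalf²=0.068418
  -C: nom -13.200 → Σnom=39.000; wc +0.070/-0.070 → slack +0.266/-0.612; half-tol=0.070, Σhalf²=0.073318
Nominal = 39.000. Worst-case = [39.000 - 0.612, 39.000 + 0.266] = [38.388, 39.266]. RSS = √0.073318 = 0.271.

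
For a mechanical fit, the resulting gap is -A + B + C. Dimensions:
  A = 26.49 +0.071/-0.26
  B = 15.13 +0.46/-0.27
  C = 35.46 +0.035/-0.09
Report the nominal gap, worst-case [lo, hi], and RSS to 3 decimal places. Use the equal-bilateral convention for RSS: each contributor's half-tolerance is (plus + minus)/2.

nominal=24.100 wc=[23.669,24.855] rss=0.406

Stack each dimension's contribution:
  -A: nom -26.490 → Σnom=-26.490; wc +0.260/-0.071 → slack +0.260/-0.071; half-tol=0.166, Σhalf²=0.027390
  +B: nom +15.130 → Σnom=-11.360; wc +0.460/-0.270 → slack +0.720/-0.341; half-tol=0.365, Σhalf²=0.160615
  +C: nom +35.460 → Σnom=24.100; wc +0.035/-0.090 → slack +0.755/-0.431; half-tol=0.062, Σhalf²=0.164521
Nominal = 24.100. Worst-case = [24.100 - 0.431, 24.100 + 0.755] = [23.669, 24.855]. RSS = √0.164521 = 0.406.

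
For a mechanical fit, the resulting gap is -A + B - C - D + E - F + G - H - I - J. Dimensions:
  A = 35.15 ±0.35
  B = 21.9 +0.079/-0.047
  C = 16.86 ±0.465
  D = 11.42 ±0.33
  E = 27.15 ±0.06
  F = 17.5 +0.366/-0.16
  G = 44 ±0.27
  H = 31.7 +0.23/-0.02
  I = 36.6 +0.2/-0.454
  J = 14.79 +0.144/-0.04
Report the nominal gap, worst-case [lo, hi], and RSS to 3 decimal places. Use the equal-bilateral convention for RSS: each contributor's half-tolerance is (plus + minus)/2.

Stack each dimension's contribution:
  -A: nom -35.150 → Σnom=-35.150; wc +0.350/-0.350 → slack +0.350/-0.350; half-tol=0.350, Σhalf²=0.122500
  +B: nom +21.900 → Σnom=-13.250; wc +0.079/-0.047 → slack +0.429/-0.397; half-tol=0.063, Σhalf²=0.126469
  -C: nom -16.860 → Σnom=-30.110; wc +0.465/-0.465 → slack +0.894/-0.862; half-tol=0.465, Σhalf²=0.342694
  -D: nom -11.420 → Σnom=-41.530; wc +0.330/-0.330 → slack +1.224/-1.192; half-tol=0.330, Σhalf²=0.451594
  +E: nom +27.150 → Σnom=-14.380; wc +0.060/-0.060 → slack +1.284/-1.252; half-tol=0.060, Σhalf²=0.455194
  -F: nom -17.500 → Σnom=-31.880; wc +0.160/-0.366 → slack +1.444/-1.618; half-tol=0.263, Σhalf²=0.524363
  +G: nom +44.000 → Σnom=12.120; wc +0.270/-0.270 → slack +1.714/-1.888; half-tol=0.270, Σhalf²=0.597263
  -H: nom -31.700 → Σnom=-19.580; wc +0.020/-0.230 → slack +1.734/-2.118; half-tol=0.125, Σhalf²=0.612888
  -I: nom -36.600 → Σnom=-56.180; wc +0.454/-0.200 → slack +2.188/-2.318; half-tol=0.327, Σhalf²=0.719817
  -J: nom -14.790 → Σnom=-70.970; wc +0.040/-0.144 → slack +2.228/-2.462; half-tol=0.092, Σhalf²=0.728281
Nominal = -70.970. Worst-case = [-70.970 - 2.462, -70.970 + 2.228] = [-73.432, -68.742]. RSS = √0.728281 = 0.853.

nominal=-70.970 wc=[-73.432,-68.742] rss=0.853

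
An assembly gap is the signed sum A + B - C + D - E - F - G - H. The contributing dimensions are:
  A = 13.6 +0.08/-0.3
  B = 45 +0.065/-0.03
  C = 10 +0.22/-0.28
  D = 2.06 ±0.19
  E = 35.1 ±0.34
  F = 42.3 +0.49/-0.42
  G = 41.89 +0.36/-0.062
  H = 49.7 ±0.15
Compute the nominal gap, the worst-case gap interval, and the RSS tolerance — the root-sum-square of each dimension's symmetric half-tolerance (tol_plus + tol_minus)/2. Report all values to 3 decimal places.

nominal=-118.330 wc=[-120.410,-116.743] rss=0.726

Stack each dimension's contribution:
  +A: nom +13.600 → Σnom=13.600; wc +0.080/-0.300 → slack +0.080/-0.300; half-tol=0.190, Σhalf²=0.036100
  +B: nom +45.000 → Σnom=58.600; wc +0.065/-0.030 → slack +0.145/-0.330; half-tol=0.048, Σhalf²=0.038356
  -C: nom -10.000 → Σnom=48.600; wc +0.280/-0.220 → slack +0.425/-0.550; half-tol=0.250, Σhalf²=0.100856
  +D: nom +2.060 → Σnom=50.660; wc +0.190/-0.190 → slack +0.615/-0.740; half-tol=0.190, Σhalf²=0.136956
  -E: nom -35.100 → Σnom=15.560; wc +0.340/-0.340 → slack +0.955/-1.080; half-tol=0.340, Σhalf²=0.252556
  -F: nom -42.300 → Σnom=-26.740; wc +0.420/-0.490 → slack +1.375/-1.570; half-tol=0.455, Σhalf²=0.459581
  -G: nom -41.890 → Σnom=-68.630; wc +0.062/-0.360 → slack +1.437/-1.930; half-tol=0.211, Σhalf²=0.504102
  -H: nom -49.700 → Σnom=-118.330; wc +0.150/-0.150 → slack +1.587/-2.080; half-tol=0.150, Σhalf²=0.526602
Nominal = -118.330. Worst-case = [-118.330 - 2.080, -118.330 + 1.587] = [-120.410, -116.743]. RSS = √0.526602 = 0.726.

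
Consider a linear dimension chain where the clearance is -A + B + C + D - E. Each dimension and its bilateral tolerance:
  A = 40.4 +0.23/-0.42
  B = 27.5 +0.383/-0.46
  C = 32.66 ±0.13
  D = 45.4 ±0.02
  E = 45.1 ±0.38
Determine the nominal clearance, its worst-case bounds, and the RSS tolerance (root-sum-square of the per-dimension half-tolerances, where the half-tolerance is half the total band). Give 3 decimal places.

Stack each dimension's contribution:
  -A: nom -40.400 → Σnom=-40.400; wc +0.420/-0.230 → slack +0.420/-0.230; half-tol=0.325, Σhalf²=0.105625
  +B: nom +27.500 → Σnom=-12.900; wc +0.383/-0.460 → slack +0.803/-0.690; half-tol=0.421, Σhalf²=0.283287
  +C: nom +32.660 → Σnom=19.760; wc +0.130/-0.130 → slack +0.933/-0.820; half-tol=0.130, Σhalf²=0.300187
  +D: nom +45.400 → Σnom=65.160; wc +0.020/-0.020 → slack +0.953/-0.840; half-tol=0.020, Σhalf²=0.300587
  -E: nom -45.100 → Σnom=20.060; wc +0.380/-0.380 → slack +1.333/-1.220; half-tol=0.380, Σhalf²=0.444987
Nominal = 20.060. Worst-case = [20.060 - 1.220, 20.060 + 1.333] = [18.840, 21.393]. RSS = √0.444987 = 0.667.

nominal=20.060 wc=[18.840,21.393] rss=0.667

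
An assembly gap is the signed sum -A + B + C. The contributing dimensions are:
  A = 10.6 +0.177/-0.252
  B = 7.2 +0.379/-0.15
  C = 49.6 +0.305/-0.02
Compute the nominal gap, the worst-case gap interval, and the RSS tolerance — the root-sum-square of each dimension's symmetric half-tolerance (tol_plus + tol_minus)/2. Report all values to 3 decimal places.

nominal=46.200 wc=[45.853,47.136] rss=0.377

Stack each dimension's contribution:
  -A: nom -10.600 → Σnom=-10.600; wc +0.252/-0.177 → slack +0.252/-0.177; half-tol=0.214, Σhalf²=0.046010
  +B: nom +7.200 → Σnom=-3.400; wc +0.379/-0.150 → slack +0.631/-0.327; half-tol=0.265, Σhalf²=0.115971
  +C: nom +49.600 → Σnom=46.200; wc +0.305/-0.020 → slack +0.936/-0.347; half-tol=0.163, Σhalf²=0.142377
Nominal = 46.200. Worst-case = [46.200 - 0.347, 46.200 + 0.936] = [45.853, 47.136]. RSS = √0.142377 = 0.377.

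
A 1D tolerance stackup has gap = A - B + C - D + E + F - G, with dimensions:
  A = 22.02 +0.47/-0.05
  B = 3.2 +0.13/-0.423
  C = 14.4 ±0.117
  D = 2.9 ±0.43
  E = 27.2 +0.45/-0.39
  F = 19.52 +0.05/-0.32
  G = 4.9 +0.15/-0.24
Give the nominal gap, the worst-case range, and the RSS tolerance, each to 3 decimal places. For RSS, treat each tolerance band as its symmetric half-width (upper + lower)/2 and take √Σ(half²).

Stack each dimension's contribution:
  +A: nom +22.020 → Σnom=22.020; wc +0.470/-0.050 → slack +0.470/-0.050; half-tol=0.260, Σhalf²=0.067600
  -B: nom -3.200 → Σnom=18.820; wc +0.423/-0.130 → slack +0.893/-0.180; half-tol=0.276, Σhalf²=0.144052
  +C: nom +14.400 → Σnom=33.220; wc +0.117/-0.117 → slack +1.010/-0.297; half-tol=0.117, Σhalf²=0.157741
  -D: nom -2.900 → Σnom=30.320; wc +0.430/-0.430 → slack +1.440/-0.727; half-tol=0.430, Σhalf²=0.342641
  +E: nom +27.200 → Σnom=57.520; wc +0.450/-0.390 → slack +1.890/-1.117; half-tol=0.420, Σhalf²=0.519041
  +F: nom +19.520 → Σnom=77.040; wc +0.050/-0.320 → slack +1.940/-1.437; half-tol=0.185, Σhalf²=0.553266
  -G: nom -4.900 → Σnom=72.140; wc +0.240/-0.150 → slack +2.180/-1.587; half-tol=0.195, Σhalf²=0.591291
Nominal = 72.140. Worst-case = [72.140 - 1.587, 72.140 + 2.180] = [70.553, 74.320]. RSS = √0.591291 = 0.769.

nominal=72.140 wc=[70.553,74.320] rss=0.769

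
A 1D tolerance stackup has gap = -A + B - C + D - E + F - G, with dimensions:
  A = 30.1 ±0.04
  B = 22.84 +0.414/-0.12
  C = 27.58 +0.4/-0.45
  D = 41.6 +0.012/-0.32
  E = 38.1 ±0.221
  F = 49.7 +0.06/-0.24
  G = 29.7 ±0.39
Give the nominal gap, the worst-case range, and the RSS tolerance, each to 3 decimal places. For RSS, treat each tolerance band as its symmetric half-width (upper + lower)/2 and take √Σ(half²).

Stack each dimension's contribution:
  -A: nom -30.100 → Σnom=-30.100; wc +0.040/-0.040 → slack +0.040/-0.040; half-tol=0.040, Σhalf²=0.001600
  +B: nom +22.840 → Σnom=-7.260; wc +0.414/-0.120 → slack +0.454/-0.160; half-tol=0.267, Σhalf²=0.072889
  -C: nom -27.580 → Σnom=-34.840; wc +0.450/-0.400 → slack +0.904/-0.560; half-tol=0.425, Σhalf²=0.253514
  +D: nom +41.600 → Σnom=6.760; wc +0.012/-0.320 → slack +0.916/-0.880; half-tol=0.166, Σhalf²=0.281070
  -E: nom -38.100 → Σnom=-31.340; wc +0.221/-0.221 → slack +1.137/-1.101; half-tol=0.221, Σhalf²=0.329911
  +F: nom +49.700 → Σnom=18.360; wc +0.060/-0.240 → slack +1.197/-1.341; half-tol=0.150, Σhalf²=0.352411
  -G: nom -29.700 → Σnom=-11.340; wc +0.390/-0.390 → slack +1.587/-1.731; half-tol=0.390, Σhalf²=0.504511
Nominal = -11.340. Worst-case = [-11.340 - 1.731, -11.340 + 1.587] = [-13.071, -9.753]. RSS = √0.504511 = 0.710.

nominal=-11.340 wc=[-13.071,-9.753] rss=0.710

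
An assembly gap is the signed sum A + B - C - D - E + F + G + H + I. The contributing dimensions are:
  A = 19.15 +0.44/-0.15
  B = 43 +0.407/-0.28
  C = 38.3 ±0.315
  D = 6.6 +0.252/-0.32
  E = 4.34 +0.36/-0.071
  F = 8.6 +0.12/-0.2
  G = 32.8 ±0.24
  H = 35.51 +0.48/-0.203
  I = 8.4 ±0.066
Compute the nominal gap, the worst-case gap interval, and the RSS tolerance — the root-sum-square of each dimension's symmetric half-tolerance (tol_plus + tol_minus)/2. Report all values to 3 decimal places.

Stack each dimension's contribution:
  +A: nom +19.150 → Σnom=19.150; wc +0.440/-0.150 → slack +0.440/-0.150; half-tol=0.295, Σhalf²=0.087025
  +B: nom +43.000 → Σnom=62.150; wc +0.407/-0.280 → slack +0.847/-0.430; half-tol=0.344, Σhalf²=0.205017
  -C: nom -38.300 → Σnom=23.850; wc +0.315/-0.315 → slack +1.162/-0.745; half-tol=0.315, Σhalf²=0.304242
  -D: nom -6.600 → Σnom=17.250; wc +0.320/-0.252 → slack +1.482/-0.997; half-tol=0.286, Σhalf²=0.386038
  -E: nom -4.340 → Σnom=12.910; wc +0.071/-0.360 → slack +1.553/-1.357; half-tol=0.215, Σhalf²=0.432479
  +F: nom +8.600 → Σnom=21.510; wc +0.120/-0.200 → slack +1.673/-1.557; half-tol=0.160, Σhalf²=0.458079
  +G: nom +32.800 → Σnom=54.310; wc +0.240/-0.240 → slack +1.913/-1.797; half-tol=0.240, Σhalf²=0.515679
  +H: nom +35.510 → Σnom=89.820; wc +0.480/-0.203 → slack +2.393/-2.000; half-tol=0.342, Σhalf²=0.632301
  +I: nom +8.400 → Σnom=98.220; wc +0.066/-0.066 → slack +2.459/-2.066; half-tol=0.066, Σhalf²=0.636657
Nominal = 98.220. Worst-case = [98.220 - 2.066, 98.220 + 2.459] = [96.154, 100.679]. RSS = √0.636657 = 0.798.

nominal=98.220 wc=[96.154,100.679] rss=0.798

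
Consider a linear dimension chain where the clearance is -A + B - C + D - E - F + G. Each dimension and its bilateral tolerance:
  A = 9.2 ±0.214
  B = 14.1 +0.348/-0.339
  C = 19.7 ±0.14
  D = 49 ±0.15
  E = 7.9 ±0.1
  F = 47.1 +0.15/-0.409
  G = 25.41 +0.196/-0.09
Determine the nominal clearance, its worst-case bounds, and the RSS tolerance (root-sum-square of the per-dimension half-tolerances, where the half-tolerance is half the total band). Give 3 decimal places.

Stack each dimension's contribution:
  -A: nom -9.200 → Σnom=-9.200; wc +0.214/-0.214 → slack +0.214/-0.214; half-tol=0.214, Σhalf²=0.045796
  +B: nom +14.100 → Σnom=4.900; wc +0.348/-0.339 → slack +0.562/-0.553; half-tol=0.344, Σhalf²=0.163788
  -C: nom -19.700 → Σnom=-14.800; wc +0.140/-0.140 → slack +0.702/-0.693; half-tol=0.140, Σhalf²=0.183388
  +D: nom +49.000 → Σnom=34.200; wc +0.150/-0.150 → slack +0.852/-0.843; half-tol=0.150, Σhalf²=0.205888
  -E: nom -7.900 → Σnom=26.300; wc +0.100/-0.100 → slack +0.952/-0.943; half-tol=0.100, Σhalf²=0.215888
  -F: nom -47.100 → Σnom=-20.800; wc +0.409/-0.150 → slack +1.361/-1.093; half-tol=0.279, Σhalf²=0.294009
  +G: nom +25.410 → Σnom=4.610; wc +0.196/-0.090 → slack +1.557/-1.183; half-tol=0.143, Σhalf²=0.314458
Nominal = 4.610. Worst-case = [4.610 - 1.183, 4.610 + 1.557] = [3.427, 6.167]. RSS = √0.314458 = 0.561.

nominal=4.610 wc=[3.427,6.167] rss=0.561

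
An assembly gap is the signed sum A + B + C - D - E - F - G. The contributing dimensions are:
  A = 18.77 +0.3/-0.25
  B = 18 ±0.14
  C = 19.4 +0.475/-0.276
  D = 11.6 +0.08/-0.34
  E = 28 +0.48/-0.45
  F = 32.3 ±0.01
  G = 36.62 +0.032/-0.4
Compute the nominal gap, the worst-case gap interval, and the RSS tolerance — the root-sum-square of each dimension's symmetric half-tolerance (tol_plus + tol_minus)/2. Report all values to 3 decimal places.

Stack each dimension's contribution:
  +A: nom +18.770 → Σnom=18.770; wc +0.300/-0.250 → slack +0.300/-0.250; half-tol=0.275, Σhalf²=0.075625
  +B: nom +18.000 → Σnom=36.770; wc +0.140/-0.140 → slack +0.440/-0.390; half-tol=0.140, Σhalf²=0.095225
  +C: nom +19.400 → Σnom=56.170; wc +0.475/-0.276 → slack +0.915/-0.666; half-tol=0.376, Σhalf²=0.236225
  -D: nom -11.600 → Σnom=44.570; wc +0.340/-0.080 → slack +1.255/-0.746; half-tol=0.210, Σhalf²=0.280325
  -E: nom -28.000 → Σnom=16.570; wc +0.450/-0.480 → slack +1.705/-1.226; half-tol=0.465, Σhalf²=0.496550
  -F: nom -32.300 → Σnom=-15.730; wc +0.010/-0.010 → slack +1.715/-1.236; half-tol=0.010, Σhalf²=0.496650
  -G: nom -36.620 → Σnom=-52.350; wc +0.400/-0.032 → slack +2.115/-1.268; half-tol=0.216, Σhalf²=0.543306
Nominal = -52.350. Worst-case = [-52.350 - 1.268, -52.350 + 2.115] = [-53.618, -50.235]. RSS = √0.543306 = 0.737.

nominal=-52.350 wc=[-53.618,-50.235] rss=0.737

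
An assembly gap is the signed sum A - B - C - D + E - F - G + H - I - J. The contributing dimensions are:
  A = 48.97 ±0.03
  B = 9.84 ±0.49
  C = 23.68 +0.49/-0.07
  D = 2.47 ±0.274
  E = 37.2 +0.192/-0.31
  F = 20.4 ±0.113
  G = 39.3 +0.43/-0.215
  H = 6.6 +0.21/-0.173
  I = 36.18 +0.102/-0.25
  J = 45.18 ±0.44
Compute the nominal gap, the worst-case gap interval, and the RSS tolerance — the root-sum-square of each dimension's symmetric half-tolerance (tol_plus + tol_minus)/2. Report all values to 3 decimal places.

nominal=-84.280 wc=[-87.132,-81.996] rss=0.914

Stack each dimension's contribution:
  +A: nom +48.970 → Σnom=48.970; wc +0.030/-0.030 → slack +0.030/-0.030; half-tol=0.030, Σhalf²=0.000900
  -B: nom -9.840 → Σnom=39.130; wc +0.490/-0.490 → slack +0.520/-0.520; half-tol=0.490, Σhalf²=0.241000
  -C: nom -23.680 → Σnom=15.450; wc +0.070/-0.490 → slack +0.590/-1.010; half-tol=0.280, Σhalf²=0.319400
  -D: nom -2.470 → Σnom=12.980; wc +0.274/-0.274 → slack +0.864/-1.284; half-tol=0.274, Σhalf²=0.394476
  +E: nom +37.200 → Σnom=50.180; wc +0.192/-0.310 → slack +1.056/-1.594; half-tol=0.251, Σhalf²=0.457477
  -F: nom -20.400 → Σnom=29.780; wc +0.113/-0.113 → slack +1.169/-1.707; half-tol=0.113, Σhalf²=0.470246
  -G: nom -39.300 → Σnom=-9.520; wc +0.215/-0.430 → slack +1.384/-2.137; half-tol=0.323, Σhalf²=0.574252
  +H: nom +6.600 → Σnom=-2.920; wc +0.210/-0.173 → slack +1.594/-2.310; half-tol=0.192, Σhalf²=0.610924
  -I: nom -36.180 → Σnom=-39.100; wc +0.250/-0.102 → slack +1.844/-2.412; half-tol=0.176, Σhalf²=0.641900
  -J: nom -45.180 → Σnom=-84.280; wc +0.440/-0.440 → slack +2.284/-2.852; half-tol=0.440, Σhalf²=0.835500
Nominal = -84.280. Worst-case = [-84.280 - 2.852, -84.280 + 2.284] = [-87.132, -81.996]. RSS = √0.835500 = 0.914.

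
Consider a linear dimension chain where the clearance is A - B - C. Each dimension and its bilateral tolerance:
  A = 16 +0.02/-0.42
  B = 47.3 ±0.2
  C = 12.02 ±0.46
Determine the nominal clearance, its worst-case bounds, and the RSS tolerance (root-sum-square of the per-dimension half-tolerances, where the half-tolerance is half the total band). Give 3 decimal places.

Stack each dimension's contribution:
  +A: nom +16.000 → Σnom=16.000; wc +0.020/-0.420 → slack +0.020/-0.420; half-tol=0.220, Σhalf²=0.048400
  -B: nom -47.300 → Σnom=-31.300; wc +0.200/-0.200 → slack +0.220/-0.620; half-tol=0.200, Σhalf²=0.088400
  -C: nom -12.020 → Σnom=-43.320; wc +0.460/-0.460 → slack +0.680/-1.080; half-tol=0.460, Σhalf²=0.300000
Nominal = -43.320. Worst-case = [-43.320 - 1.080, -43.320 + 0.680] = [-44.400, -42.640]. RSS = √0.300000 = 0.548.

nominal=-43.320 wc=[-44.400,-42.640] rss=0.548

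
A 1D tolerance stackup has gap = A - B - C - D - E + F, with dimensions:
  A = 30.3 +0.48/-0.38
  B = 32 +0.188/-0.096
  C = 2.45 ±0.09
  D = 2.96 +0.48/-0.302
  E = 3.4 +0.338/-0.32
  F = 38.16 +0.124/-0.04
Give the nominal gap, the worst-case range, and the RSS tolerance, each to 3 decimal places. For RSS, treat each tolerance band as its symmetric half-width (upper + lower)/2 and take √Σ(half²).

nominal=27.650 wc=[26.134,29.062] rss=0.694

Stack each dimension's contribution:
  +A: nom +30.300 → Σnom=30.300; wc +0.480/-0.380 → slack +0.480/-0.380; half-tol=0.430, Σhalf²=0.184900
  -B: nom -32.000 → Σnom=-1.700; wc +0.096/-0.188 → slack +0.576/-0.568; half-tol=0.142, Σhalf²=0.205064
  -C: nom -2.450 → Σnom=-4.150; wc +0.090/-0.090 → slack +0.666/-0.658; half-tol=0.090, Σhalf²=0.213164
  -D: nom -2.960 → Σnom=-7.110; wc +0.302/-0.480 → slack +0.968/-1.138; half-tol=0.391, Σhalf²=0.366045
  -E: nom -3.400 → Σnom=-10.510; wc +0.320/-0.338 → slack +1.288/-1.476; half-tol=0.329, Σhalf²=0.474286
  +F: nom +38.160 → Σnom=27.650; wc +0.124/-0.040 → slack +1.412/-1.516; half-tol=0.082, Σhalf²=0.481010
Nominal = 27.650. Worst-case = [27.650 - 1.516, 27.650 + 1.412] = [26.134, 29.062]. RSS = √0.481010 = 0.694.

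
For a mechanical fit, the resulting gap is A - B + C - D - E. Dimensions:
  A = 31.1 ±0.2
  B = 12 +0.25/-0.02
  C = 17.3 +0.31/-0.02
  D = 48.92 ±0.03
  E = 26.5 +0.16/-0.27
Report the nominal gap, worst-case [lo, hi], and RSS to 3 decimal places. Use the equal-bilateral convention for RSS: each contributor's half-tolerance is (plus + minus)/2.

Stack each dimension's contribution:
  +A: nom +31.100 → Σnom=31.100; wc +0.200/-0.200 → slack +0.200/-0.200; half-tol=0.200, Σhalf²=0.040000
  -B: nom -12.000 → Σnom=19.100; wc +0.020/-0.250 → slack +0.220/-0.450; half-tol=0.135, Σhalf²=0.058225
  +C: nom +17.300 → Σnom=36.400; wc +0.310/-0.020 → slack +0.530/-0.470; half-tol=0.165, Σhalf²=0.085450
  -D: nom -48.920 → Σnom=-12.520; wc +0.030/-0.030 → slack +0.560/-0.500; half-tol=0.030, Σhalf²=0.086350
  -E: nom -26.500 → Σnom=-39.020; wc +0.270/-0.160 → slack +0.830/-0.660; half-tol=0.215, Σhalf²=0.132575
Nominal = -39.020. Worst-case = [-39.020 - 0.660, -39.020 + 0.830] = [-39.680, -38.190]. RSS = √0.132575 = 0.364.

nominal=-39.020 wc=[-39.680,-38.190] rss=0.364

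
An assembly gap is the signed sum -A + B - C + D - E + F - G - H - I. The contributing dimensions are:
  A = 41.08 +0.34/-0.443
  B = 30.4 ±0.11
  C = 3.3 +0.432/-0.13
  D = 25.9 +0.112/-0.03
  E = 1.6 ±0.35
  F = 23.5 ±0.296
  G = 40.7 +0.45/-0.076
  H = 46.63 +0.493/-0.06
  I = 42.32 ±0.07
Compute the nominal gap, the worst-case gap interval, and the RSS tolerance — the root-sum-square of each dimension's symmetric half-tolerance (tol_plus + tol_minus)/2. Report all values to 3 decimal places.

nominal=-95.830 wc=[-98.401,-94.183] rss=0.781

Stack each dimension's contribution:
  -A: nom -41.080 → Σnom=-41.080; wc +0.443/-0.340 → slack +0.443/-0.340; half-tol=0.392, Σhalf²=0.153272
  +B: nom +30.400 → Σnom=-10.680; wc +0.110/-0.110 → slack +0.553/-0.450; half-tol=0.110, Σhalf²=0.165372
  -C: nom -3.300 → Σnom=-13.980; wc +0.130/-0.432 → slack +0.683/-0.882; half-tol=0.281, Σhalf²=0.244333
  +D: nom +25.900 → Σnom=11.920; wc +0.112/-0.030 → slack +0.795/-0.912; half-tol=0.071, Σhalf²=0.249374
  -E: nom -1.600 → Σnom=10.320; wc +0.350/-0.350 → slack +1.145/-1.262; half-tol=0.350, Σhalf²=0.371874
  +F: nom +23.500 → Σnom=33.820; wc +0.296/-0.296 → slack +1.441/-1.558; half-tol=0.296, Σhalf²=0.459490
  -G: nom -40.700 → Σnom=-6.880; wc +0.076/-0.450 → slack +1.517/-2.008; half-tol=0.263, Σhalf²=0.528659
  -H: nom -46.630 → Σnom=-53.510; wc +0.060/-0.493 → slack +1.577/-2.501; half-tol=0.276, Σhalf²=0.605111
  -I: nom -42.320 → Σnom=-95.830; wc +0.070/-0.070 → slack +1.647/-2.571; half-tol=0.070, Σhalf²=0.610011
Nominal = -95.830. Worst-case = [-95.830 - 2.571, -95.830 + 1.647] = [-98.401, -94.183]. RSS = √0.610011 = 0.781.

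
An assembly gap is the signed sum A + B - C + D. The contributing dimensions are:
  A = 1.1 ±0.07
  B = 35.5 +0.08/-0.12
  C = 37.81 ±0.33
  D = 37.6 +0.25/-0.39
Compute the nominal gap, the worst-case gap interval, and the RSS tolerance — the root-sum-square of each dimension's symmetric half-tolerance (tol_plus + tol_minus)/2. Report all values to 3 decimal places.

nominal=36.390 wc=[35.480,37.120] rss=0.476

Stack each dimension's contribution:
  +A: nom +1.100 → Σnom=1.100; wc +0.070/-0.070 → slack +0.070/-0.070; half-tol=0.070, Σhalf²=0.004900
  +B: nom +35.500 → Σnom=36.600; wc +0.080/-0.120 → slack +0.150/-0.190; half-tol=0.100, Σhalf²=0.014900
  -C: nom -37.810 → Σnom=-1.210; wc +0.330/-0.330 → slack +0.480/-0.520; half-tol=0.330, Σhalf²=0.123800
  +D: nom +37.600 → Σnom=36.390; wc +0.250/-0.390 → slack +0.730/-0.910; half-tol=0.320, Σhalf²=0.226200
Nominal = 36.390. Worst-case = [36.390 - 0.910, 36.390 + 0.730] = [35.480, 37.120]. RSS = √0.226200 = 0.476.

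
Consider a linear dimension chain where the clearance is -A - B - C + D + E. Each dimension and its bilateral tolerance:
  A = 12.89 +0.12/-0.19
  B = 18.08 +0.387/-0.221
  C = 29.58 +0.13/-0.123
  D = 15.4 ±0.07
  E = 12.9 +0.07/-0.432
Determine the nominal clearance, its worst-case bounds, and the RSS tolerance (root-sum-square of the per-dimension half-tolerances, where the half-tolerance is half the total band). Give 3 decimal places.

nominal=-32.250 wc=[-33.389,-31.576] rss=0.448

Stack each dimension's contribution:
  -A: nom -12.890 → Σnom=-12.890; wc +0.190/-0.120 → slack +0.190/-0.120; half-tol=0.155, Σhalf²=0.024025
  -B: nom -18.080 → Σnom=-30.970; wc +0.221/-0.387 → slack +0.411/-0.507; half-tol=0.304, Σhalf²=0.116441
  -C: nom -29.580 → Σnom=-60.550; wc +0.123/-0.130 → slack +0.534/-0.637; half-tol=0.127, Σhalf²=0.132443
  +D: nom +15.400 → Σnom=-45.150; wc +0.070/-0.070 → slack +0.604/-0.707; half-tol=0.070, Σhalf²=0.137343
  +E: nom +12.900 → Σnom=-32.250; wc +0.070/-0.432 → slack +0.674/-1.139; half-tol=0.251, Σhalf²=0.200344
Nominal = -32.250. Worst-case = [-32.250 - 1.139, -32.250 + 0.674] = [-33.389, -31.576]. RSS = √0.200344 = 0.448.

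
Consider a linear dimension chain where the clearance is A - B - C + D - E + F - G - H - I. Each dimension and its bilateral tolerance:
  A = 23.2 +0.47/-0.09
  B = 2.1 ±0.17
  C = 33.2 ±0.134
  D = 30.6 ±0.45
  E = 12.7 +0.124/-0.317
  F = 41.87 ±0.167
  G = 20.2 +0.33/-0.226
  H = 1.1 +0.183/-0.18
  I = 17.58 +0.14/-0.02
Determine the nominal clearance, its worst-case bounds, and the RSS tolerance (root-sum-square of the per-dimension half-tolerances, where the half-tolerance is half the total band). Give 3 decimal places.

Stack each dimension's contribution:
  +A: nom +23.200 → Σnom=23.200; wc +0.470/-0.090 → slack +0.470/-0.090; half-tol=0.280, Σhalf²=0.078400
  -B: nom -2.100 → Σnom=21.100; wc +0.170/-0.170 → slack +0.640/-0.260; half-tol=0.170, Σhalf²=0.107300
  -C: nom -33.200 → Σnom=-12.100; wc +0.134/-0.134 → slack +0.774/-0.394; half-tol=0.134, Σhalf²=0.125256
  +D: nom +30.600 → Σnom=18.500; wc +0.450/-0.450 → slack +1.224/-0.844; half-tol=0.450, Σhalf²=0.327756
  -E: nom -12.700 → Σnom=5.800; wc +0.317/-0.124 → slack +1.541/-0.968; half-tol=0.221, Σhalf²=0.376376
  +F: nom +41.870 → Σnom=47.670; wc +0.167/-0.167 → slack +1.708/-1.135; half-tol=0.167, Σhalf²=0.404265
  -G: nom -20.200 → Σnom=27.470; wc +0.226/-0.330 → slack +1.934/-1.465; half-tol=0.278, Σhalf²=0.481549
  -H: nom -1.100 → Σnom=26.370; wc +0.180/-0.183 → slack +2.114/-1.648; half-tol=0.181, Σhalf²=0.514492
  -I: nom -17.580 → Σnom=8.790; wc +0.020/-0.140 → slack +2.134/-1.788; half-tol=0.080, Σhalf²=0.520892
Nominal = 8.790. Worst-case = [8.790 - 1.788, 8.790 + 2.134] = [7.002, 10.924]. RSS = √0.520892 = 0.722.

nominal=8.790 wc=[7.002,10.924] rss=0.722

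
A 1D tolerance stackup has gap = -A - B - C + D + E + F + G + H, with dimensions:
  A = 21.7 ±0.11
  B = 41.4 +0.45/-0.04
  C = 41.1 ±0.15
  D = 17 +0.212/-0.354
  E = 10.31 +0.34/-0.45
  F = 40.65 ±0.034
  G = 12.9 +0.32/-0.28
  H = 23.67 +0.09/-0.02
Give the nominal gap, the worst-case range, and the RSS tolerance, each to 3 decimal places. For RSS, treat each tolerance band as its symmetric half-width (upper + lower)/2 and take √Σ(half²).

Stack each dimension's contribution:
  -A: nom -21.700 → Σnom=-21.700; wc +0.110/-0.110 → slack +0.110/-0.110; half-tol=0.110, Σhalf²=0.012100
  -B: nom -41.400 → Σnom=-63.100; wc +0.040/-0.450 → slack +0.150/-0.560; half-tol=0.245, Σhalf²=0.072125
  -C: nom -41.100 → Σnom=-104.200; wc +0.150/-0.150 → slack +0.300/-0.710; half-tol=0.150, Σhalf²=0.094625
  +D: nom +17.000 → Σnom=-87.200; wc +0.212/-0.354 → slack +0.512/-1.064; half-tol=0.283, Σhalf²=0.174714
  +E: nom +10.310 → Σnom=-76.890; wc +0.340/-0.450 → slack +0.852/-1.514; half-tol=0.395, Σhalf²=0.330739
  +F: nom +40.650 → Σnom=-36.240; wc +0.034/-0.034 → slack +0.886/-1.548; half-tol=0.034, Σhalf²=0.331895
  +G: nom +12.900 → Σnom=-23.340; wc +0.320/-0.280 → slack +1.206/-1.828; half-tol=0.300, Σhalf²=0.421895
  +H: nom +23.670 → Σnom=0.330; wc +0.090/-0.020 → slack +1.296/-1.848; half-tol=0.055, Σhalf²=0.424920
Nominal = 0.330. Worst-case = [0.330 - 1.848, 0.330 + 1.296] = [-1.518, 1.626]. RSS = √0.424920 = 0.652.

nominal=0.330 wc=[-1.518,1.626] rss=0.652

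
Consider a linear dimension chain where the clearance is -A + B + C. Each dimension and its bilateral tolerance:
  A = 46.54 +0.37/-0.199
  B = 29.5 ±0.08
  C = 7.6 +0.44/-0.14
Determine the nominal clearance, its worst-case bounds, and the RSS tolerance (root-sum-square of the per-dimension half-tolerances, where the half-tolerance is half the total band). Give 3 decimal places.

Stack each dimension's contribution:
  -A: nom -46.540 → Σnom=-46.540; wc +0.199/-0.370 → slack +0.199/-0.370; half-tol=0.284, Σhalf²=0.080940
  +B: nom +29.500 → Σnom=-17.040; wc +0.080/-0.080 → slack +0.279/-0.450; half-tol=0.080, Σhalf²=0.087340
  +C: nom +7.600 → Σnom=-9.440; wc +0.440/-0.140 → slack +0.719/-0.590; half-tol=0.290, Σhalf²=0.171440
Nominal = -9.440. Worst-case = [-9.440 - 0.590, -9.440 + 0.719] = [-10.030, -8.721]. RSS = √0.171440 = 0.414.

nominal=-9.440 wc=[-10.030,-8.721] rss=0.414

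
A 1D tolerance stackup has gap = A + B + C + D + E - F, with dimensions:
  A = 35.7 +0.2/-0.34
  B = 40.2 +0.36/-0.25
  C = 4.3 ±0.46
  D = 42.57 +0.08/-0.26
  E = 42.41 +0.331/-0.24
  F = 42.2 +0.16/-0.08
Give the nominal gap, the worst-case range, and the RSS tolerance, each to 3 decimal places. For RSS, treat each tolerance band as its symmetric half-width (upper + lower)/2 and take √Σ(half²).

Stack each dimension's contribution:
  +A: nom +35.700 → Σnom=35.700; wc +0.200/-0.340 → slack +0.200/-0.340; half-tol=0.270, Σhalf²=0.072900
  +B: nom +40.200 → Σnom=75.900; wc +0.360/-0.250 → slack +0.560/-0.590; half-tol=0.305, Σhalf²=0.165925
  +C: nom +4.300 → Σnom=80.200; wc +0.460/-0.460 → slack +1.020/-1.050; half-tol=0.460, Σhalf²=0.377525
  +D: nom +42.570 → Σnom=122.770; wc +0.080/-0.260 → slack +1.100/-1.310; half-tol=0.170, Σhalf²=0.406425
  +E: nom +42.410 → Σnom=165.180; wc +0.331/-0.240 → slack +1.431/-1.550; half-tol=0.285, Σhalf²=0.487935
  -F: nom -42.200 → Σnom=122.980; wc +0.080/-0.160 → slack +1.511/-1.710; half-tol=0.120, Σhalf²=0.502335
Nominal = 122.980. Worst-case = [122.980 - 1.710, 122.980 + 1.511] = [121.270, 124.491]. RSS = √0.502335 = 0.709.

nominal=122.980 wc=[121.270,124.491] rss=0.709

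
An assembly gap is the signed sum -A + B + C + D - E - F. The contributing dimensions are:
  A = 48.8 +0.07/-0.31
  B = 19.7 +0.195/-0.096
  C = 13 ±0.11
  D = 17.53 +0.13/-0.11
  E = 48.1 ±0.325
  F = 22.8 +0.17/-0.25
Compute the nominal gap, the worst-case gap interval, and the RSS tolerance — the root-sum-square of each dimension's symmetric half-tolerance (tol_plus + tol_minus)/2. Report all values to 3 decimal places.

nominal=-69.470 wc=[-70.351,-68.150] rss=0.483

Stack each dimension's contribution:
  -A: nom -48.800 → Σnom=-48.800; wc +0.310/-0.070 → slack +0.310/-0.070; half-tol=0.190, Σhalf²=0.036100
  +B: nom +19.700 → Σnom=-29.100; wc +0.195/-0.096 → slack +0.505/-0.166; half-tol=0.146, Σhalf²=0.057270
  +C: nom +13.000 → Σnom=-16.100; wc +0.110/-0.110 → slack +0.615/-0.276; half-tol=0.110, Σhalf²=0.069370
  +D: nom +17.530 → Σnom=1.430; wc +0.130/-0.110 → slack +0.745/-0.386; half-tol=0.120, Σhalf²=0.083770
  -E: nom -48.100 → Σnom=-46.670; wc +0.325/-0.325 → slack +1.070/-0.711; half-tol=0.325, Σhalf²=0.189395
  -F: nom -22.800 → Σnom=-69.470; wc +0.250/-0.170 → slack +1.320/-0.881; half-tol=0.210, Σhalf²=0.233495
Nominal = -69.470. Worst-case = [-69.470 - 0.881, -69.470 + 1.320] = [-70.351, -68.150]. RSS = √0.233495 = 0.483.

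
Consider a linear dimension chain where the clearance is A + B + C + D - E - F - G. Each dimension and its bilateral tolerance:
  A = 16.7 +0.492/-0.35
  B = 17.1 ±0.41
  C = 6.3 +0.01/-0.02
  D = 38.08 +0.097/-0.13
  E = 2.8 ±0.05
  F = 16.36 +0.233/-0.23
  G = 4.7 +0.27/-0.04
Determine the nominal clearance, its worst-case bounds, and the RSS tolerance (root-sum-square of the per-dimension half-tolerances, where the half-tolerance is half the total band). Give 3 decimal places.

Stack each dimension's contribution:
  +A: nom +16.700 → Σnom=16.700; wc +0.492/-0.350 → slack +0.492/-0.350; half-tol=0.421, Σhalf²=0.177241
  +B: nom +17.100 → Σnom=33.800; wc +0.410/-0.410 → slack +0.902/-0.760; half-tol=0.410, Σhalf²=0.345341
  +C: nom +6.300 → Σnom=40.100; wc +0.010/-0.020 → slack +0.912/-0.780; half-tol=0.015, Σhalf²=0.345566
  +D: nom +38.080 → Σnom=78.180; wc +0.097/-0.130 → slack +1.009/-0.910; half-tol=0.114, Σhalf²=0.358448
  -E: nom -2.800 → Σnom=75.380; wc +0.050/-0.050 → slack +1.059/-0.960; half-tol=0.050, Σhalf²=0.360948
  -F: nom -16.360 → Σnom=59.020; wc +0.230/-0.233 → slack +1.289/-1.193; half-tol=0.232, Σhalf²=0.414540
  -G: nom -4.700 → Σnom=54.320; wc +0.040/-0.270 → slack +1.329/-1.463; half-tol=0.155, Σhalf²=0.438565
Nominal = 54.320. Worst-case = [54.320 - 1.463, 54.320 + 1.329] = [52.857, 55.649]. RSS = √0.438565 = 0.662.

nominal=54.320 wc=[52.857,55.649] rss=0.662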